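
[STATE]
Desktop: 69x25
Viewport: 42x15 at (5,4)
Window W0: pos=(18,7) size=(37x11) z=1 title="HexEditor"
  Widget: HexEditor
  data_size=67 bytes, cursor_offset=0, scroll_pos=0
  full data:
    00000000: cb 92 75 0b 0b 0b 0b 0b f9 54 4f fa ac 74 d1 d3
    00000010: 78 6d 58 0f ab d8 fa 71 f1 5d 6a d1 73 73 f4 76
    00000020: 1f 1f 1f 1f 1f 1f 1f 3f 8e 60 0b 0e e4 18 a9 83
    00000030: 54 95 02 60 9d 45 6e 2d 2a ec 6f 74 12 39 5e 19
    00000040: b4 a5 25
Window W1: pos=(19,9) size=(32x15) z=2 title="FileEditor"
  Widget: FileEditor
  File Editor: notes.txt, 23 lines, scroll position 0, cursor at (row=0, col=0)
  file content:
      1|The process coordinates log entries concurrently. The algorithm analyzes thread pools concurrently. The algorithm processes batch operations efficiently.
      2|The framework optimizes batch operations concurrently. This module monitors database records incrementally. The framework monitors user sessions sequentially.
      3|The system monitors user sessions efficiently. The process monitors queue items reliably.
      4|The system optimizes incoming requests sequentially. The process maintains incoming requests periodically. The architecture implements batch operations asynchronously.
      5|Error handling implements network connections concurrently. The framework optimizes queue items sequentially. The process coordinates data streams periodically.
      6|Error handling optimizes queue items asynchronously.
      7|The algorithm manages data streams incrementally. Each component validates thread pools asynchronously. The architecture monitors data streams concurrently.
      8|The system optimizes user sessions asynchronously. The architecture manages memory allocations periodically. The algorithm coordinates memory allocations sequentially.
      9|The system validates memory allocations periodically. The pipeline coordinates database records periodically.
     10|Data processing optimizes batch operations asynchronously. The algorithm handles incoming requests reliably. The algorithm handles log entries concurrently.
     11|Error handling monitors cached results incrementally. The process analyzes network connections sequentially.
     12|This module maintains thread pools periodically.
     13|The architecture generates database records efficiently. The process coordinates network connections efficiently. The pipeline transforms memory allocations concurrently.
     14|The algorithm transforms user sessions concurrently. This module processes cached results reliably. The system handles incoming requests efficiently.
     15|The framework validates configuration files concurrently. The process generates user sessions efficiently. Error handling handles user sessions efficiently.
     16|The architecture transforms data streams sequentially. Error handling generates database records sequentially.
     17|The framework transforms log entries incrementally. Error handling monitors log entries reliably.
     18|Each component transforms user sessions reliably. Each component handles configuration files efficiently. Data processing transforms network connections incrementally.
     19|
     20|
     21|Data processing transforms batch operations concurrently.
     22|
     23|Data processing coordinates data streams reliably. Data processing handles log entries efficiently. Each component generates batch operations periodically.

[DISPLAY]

                                          
                                          
                                          
             ┏━━━━━━━━━━━━━━━━━━━━━━━━━━━━
             ┃ HexEditor                  
             ┠┏━━━━━━━━━━━━━━━━━━━━━━━━━━━
             ┃┃ FileEditor                
             ┃┠───────────────────────────
             ┃┃█he process coordinates log
             ┃┃The framework optimizes bat
             ┃┃The system monitors user se
             ┃┃The system optimizes incomi
             ┃┃Error handling implements n
             ┗┃Error handling optimizes qu
              ┃The algorithm manages data 


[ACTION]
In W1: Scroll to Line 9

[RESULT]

                                          
                                          
                                          
             ┏━━━━━━━━━━━━━━━━━━━━━━━━━━━━
             ┃ HexEditor                  
             ┠┏━━━━━━━━━━━━━━━━━━━━━━━━━━━
             ┃┃ FileEditor                
             ┃┠───────────────────────────
             ┃┃The system validates memory
             ┃┃Data processing optimizes b
             ┃┃Error handling monitors cac
             ┃┃This module maintains threa
             ┃┃The architecture generates 
             ┗┃The algorithm transforms us
              ┃The framework validates con


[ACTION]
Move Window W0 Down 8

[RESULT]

                                          
                                          
                                          
                                          
                                          
              ┏━━━━━━━━━━━━━━━━━━━━━━━━━━━
              ┃ FileEditor                
              ┠───────────────────────────
              ┃The system validates memory
              ┃Data processing optimizes b
             ┏┃Error handling monitors cac
             ┃┃This module maintains threa
             ┠┃The architecture generates 
             ┃┃The algorithm transforms us
             ┃┃The framework validates con


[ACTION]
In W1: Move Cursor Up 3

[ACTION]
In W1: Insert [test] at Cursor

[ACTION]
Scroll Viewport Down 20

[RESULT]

              ┃ FileEditor                
              ┠───────────────────────────
              ┃The system validates memory
              ┃Data processing optimizes b
             ┏┃Error handling monitors cac
             ┃┃This module maintains threa
             ┠┃The architecture generates 
             ┃┃The algorithm transforms us
             ┃┃The framework validates con
             ┃┃The architecture transforms
             ┃┃The framework transforms lo
             ┃┃Each component transforms u
             ┃┃                           
             ┃┗━━━━━━━━━━━━━━━━━━━━━━━━━━━
             ┗━━━━━━━━━━━━━━━━━━━━━━━━━━━━


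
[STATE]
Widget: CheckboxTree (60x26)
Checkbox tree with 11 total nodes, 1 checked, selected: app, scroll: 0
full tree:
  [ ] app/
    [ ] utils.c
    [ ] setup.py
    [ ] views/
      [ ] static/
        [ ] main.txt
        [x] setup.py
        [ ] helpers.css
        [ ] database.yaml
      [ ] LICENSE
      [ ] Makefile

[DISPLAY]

>[-] app/                                                   
   [ ] utils.c                                              
   [ ] setup.py                                             
   [-] views/                                               
     [-] static/                                            
       [ ] main.txt                                         
       [x] setup.py                                         
       [ ] helpers.css                                      
       [ ] database.yaml                                    
     [ ] LICENSE                                            
     [ ] Makefile                                           
                                                            
                                                            
                                                            
                                                            
                                                            
                                                            
                                                            
                                                            
                                                            
                                                            
                                                            
                                                            
                                                            
                                                            
                                                            


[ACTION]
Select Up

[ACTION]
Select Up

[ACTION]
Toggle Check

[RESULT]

>[x] app/                                                   
   [x] utils.c                                              
   [x] setup.py                                             
   [x] views/                                               
     [x] static/                                            
       [x] main.txt                                         
       [x] setup.py                                         
       [x] helpers.css                                      
       [x] database.yaml                                    
     [x] LICENSE                                            
     [x] Makefile                                           
                                                            
                                                            
                                                            
                                                            
                                                            
                                                            
                                                            
                                                            
                                                            
                                                            
                                                            
                                                            
                                                            
                                                            
                                                            


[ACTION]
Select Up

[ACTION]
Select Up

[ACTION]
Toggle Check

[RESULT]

>[ ] app/                                                   
   [ ] utils.c                                              
   [ ] setup.py                                             
   [ ] views/                                               
     [ ] static/                                            
       [ ] main.txt                                         
       [ ] setup.py                                         
       [ ] helpers.css                                      
       [ ] database.yaml                                    
     [ ] LICENSE                                            
     [ ] Makefile                                           
                                                            
                                                            
                                                            
                                                            
                                                            
                                                            
                                                            
                                                            
                                                            
                                                            
                                                            
                                                            
                                                            
                                                            
                                                            


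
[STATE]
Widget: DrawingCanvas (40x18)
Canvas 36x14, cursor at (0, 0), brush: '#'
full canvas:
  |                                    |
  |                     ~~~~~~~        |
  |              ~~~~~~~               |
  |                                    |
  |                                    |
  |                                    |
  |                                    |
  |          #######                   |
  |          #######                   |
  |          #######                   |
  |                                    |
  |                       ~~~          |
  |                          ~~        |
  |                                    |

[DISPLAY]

+                                       
                     ~~~~~~~            
              ~~~~~~~                   
                                        
                                        
                                        
                                        
          #######                       
          #######                       
          #######                       
                                        
                       ~~~              
                          ~~            
                                        
                                        
                                        
                                        
                                        


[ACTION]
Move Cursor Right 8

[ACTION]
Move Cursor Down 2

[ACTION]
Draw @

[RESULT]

                                        
                     ~~~~~~~            
        @     ~~~~~~~                   
                                        
                                        
                                        
                                        
          #######                       
          #######                       
          #######                       
                                        
                       ~~~              
                          ~~            
                                        
                                        
                                        
                                        
                                        


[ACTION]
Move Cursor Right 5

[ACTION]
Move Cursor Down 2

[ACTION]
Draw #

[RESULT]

                                        
                     ~~~~~~~            
        @     ~~~~~~~                   
                                        
             #                          
                                        
                                        
          #######                       
          #######                       
          #######                       
                                        
                       ~~~              
                          ~~            
                                        
                                        
                                        
                                        
                                        


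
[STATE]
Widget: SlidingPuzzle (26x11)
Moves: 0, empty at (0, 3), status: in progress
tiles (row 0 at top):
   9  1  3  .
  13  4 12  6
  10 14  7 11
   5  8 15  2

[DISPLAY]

┌────┬────┬────┬────┐     
│  9 │  1 │  3 │    │     
├────┼────┼────┼────┤     
│ 13 │  4 │ 12 │  6 │     
├────┼────┼────┼────┤     
│ 10 │ 14 │  7 │ 11 │     
├────┼────┼────┼────┤     
│  5 │  8 │ 15 │  2 │     
└────┴────┴────┴────┘     
Moves: 0                  
                          


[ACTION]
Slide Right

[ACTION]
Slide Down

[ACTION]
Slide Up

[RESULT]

┌────┬────┬────┬────┐     
│  9 │  1 │ 12 │  3 │     
├────┼────┼────┼────┤     
│ 13 │  4 │    │  6 │     
├────┼────┼────┼────┤     
│ 10 │ 14 │  7 │ 11 │     
├────┼────┼────┼────┤     
│  5 │  8 │ 15 │  2 │     
└────┴────┴────┴────┘     
Moves: 2                  
                          


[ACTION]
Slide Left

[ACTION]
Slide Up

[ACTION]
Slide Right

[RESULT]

┌────┬────┬────┬────┐     
│  9 │  1 │ 12 │  3 │     
├────┼────┼────┼────┤     
│ 13 │  4 │  6 │ 11 │     
├────┼────┼────┼────┤     
│ 10 │ 14 │    │  7 │     
├────┼────┼────┼────┤     
│  5 │  8 │ 15 │  2 │     
└────┴────┴────┴────┘     
Moves: 5                  
                          


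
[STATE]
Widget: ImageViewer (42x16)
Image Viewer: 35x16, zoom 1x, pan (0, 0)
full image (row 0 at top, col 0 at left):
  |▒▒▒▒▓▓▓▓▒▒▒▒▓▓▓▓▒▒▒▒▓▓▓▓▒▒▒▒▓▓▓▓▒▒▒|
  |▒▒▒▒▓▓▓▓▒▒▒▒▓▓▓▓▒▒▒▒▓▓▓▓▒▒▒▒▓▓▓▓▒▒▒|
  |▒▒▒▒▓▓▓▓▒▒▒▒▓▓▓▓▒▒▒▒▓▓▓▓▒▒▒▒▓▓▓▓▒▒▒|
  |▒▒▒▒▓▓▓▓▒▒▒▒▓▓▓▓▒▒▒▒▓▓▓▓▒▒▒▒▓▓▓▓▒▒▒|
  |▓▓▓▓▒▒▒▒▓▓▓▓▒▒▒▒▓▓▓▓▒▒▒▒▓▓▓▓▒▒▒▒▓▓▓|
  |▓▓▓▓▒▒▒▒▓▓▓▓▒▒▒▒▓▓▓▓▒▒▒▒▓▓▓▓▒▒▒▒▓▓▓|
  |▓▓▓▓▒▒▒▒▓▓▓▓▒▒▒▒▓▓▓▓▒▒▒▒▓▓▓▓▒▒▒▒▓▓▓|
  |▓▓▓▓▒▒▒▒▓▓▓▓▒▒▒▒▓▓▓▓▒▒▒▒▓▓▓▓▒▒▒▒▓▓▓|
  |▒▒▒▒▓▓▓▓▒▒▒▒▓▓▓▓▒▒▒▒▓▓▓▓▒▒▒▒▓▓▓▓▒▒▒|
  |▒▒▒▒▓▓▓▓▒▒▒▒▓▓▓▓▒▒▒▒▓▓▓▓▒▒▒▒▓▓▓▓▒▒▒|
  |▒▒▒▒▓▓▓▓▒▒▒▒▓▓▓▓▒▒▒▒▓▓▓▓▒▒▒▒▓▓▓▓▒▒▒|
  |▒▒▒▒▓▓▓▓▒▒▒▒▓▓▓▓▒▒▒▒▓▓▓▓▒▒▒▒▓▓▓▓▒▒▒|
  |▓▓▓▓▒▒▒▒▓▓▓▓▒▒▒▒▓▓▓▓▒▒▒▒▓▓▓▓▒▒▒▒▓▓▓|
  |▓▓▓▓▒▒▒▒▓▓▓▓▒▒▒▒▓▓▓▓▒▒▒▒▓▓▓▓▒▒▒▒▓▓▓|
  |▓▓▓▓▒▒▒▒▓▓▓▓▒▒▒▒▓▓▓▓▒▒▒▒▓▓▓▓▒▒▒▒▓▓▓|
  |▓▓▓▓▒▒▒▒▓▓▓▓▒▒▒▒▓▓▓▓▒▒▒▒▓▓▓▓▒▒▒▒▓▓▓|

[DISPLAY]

▒▒▒▒▓▓▓▓▒▒▒▒▓▓▓▓▒▒▒▒▓▓▓▓▒▒▒▒▓▓▓▓▒▒▒       
▒▒▒▒▓▓▓▓▒▒▒▒▓▓▓▓▒▒▒▒▓▓▓▓▒▒▒▒▓▓▓▓▒▒▒       
▒▒▒▒▓▓▓▓▒▒▒▒▓▓▓▓▒▒▒▒▓▓▓▓▒▒▒▒▓▓▓▓▒▒▒       
▒▒▒▒▓▓▓▓▒▒▒▒▓▓▓▓▒▒▒▒▓▓▓▓▒▒▒▒▓▓▓▓▒▒▒       
▓▓▓▓▒▒▒▒▓▓▓▓▒▒▒▒▓▓▓▓▒▒▒▒▓▓▓▓▒▒▒▒▓▓▓       
▓▓▓▓▒▒▒▒▓▓▓▓▒▒▒▒▓▓▓▓▒▒▒▒▓▓▓▓▒▒▒▒▓▓▓       
▓▓▓▓▒▒▒▒▓▓▓▓▒▒▒▒▓▓▓▓▒▒▒▒▓▓▓▓▒▒▒▒▓▓▓       
▓▓▓▓▒▒▒▒▓▓▓▓▒▒▒▒▓▓▓▓▒▒▒▒▓▓▓▓▒▒▒▒▓▓▓       
▒▒▒▒▓▓▓▓▒▒▒▒▓▓▓▓▒▒▒▒▓▓▓▓▒▒▒▒▓▓▓▓▒▒▒       
▒▒▒▒▓▓▓▓▒▒▒▒▓▓▓▓▒▒▒▒▓▓▓▓▒▒▒▒▓▓▓▓▒▒▒       
▒▒▒▒▓▓▓▓▒▒▒▒▓▓▓▓▒▒▒▒▓▓▓▓▒▒▒▒▓▓▓▓▒▒▒       
▒▒▒▒▓▓▓▓▒▒▒▒▓▓▓▓▒▒▒▒▓▓▓▓▒▒▒▒▓▓▓▓▒▒▒       
▓▓▓▓▒▒▒▒▓▓▓▓▒▒▒▒▓▓▓▓▒▒▒▒▓▓▓▓▒▒▒▒▓▓▓       
▓▓▓▓▒▒▒▒▓▓▓▓▒▒▒▒▓▓▓▓▒▒▒▒▓▓▓▓▒▒▒▒▓▓▓       
▓▓▓▓▒▒▒▒▓▓▓▓▒▒▒▒▓▓▓▓▒▒▒▒▓▓▓▓▒▒▒▒▓▓▓       
▓▓▓▓▒▒▒▒▓▓▓▓▒▒▒▒▓▓▓▓▒▒▒▒▓▓▓▓▒▒▒▒▓▓▓       


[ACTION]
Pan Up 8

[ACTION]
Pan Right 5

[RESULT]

▓▓▓▒▒▒▒▓▓▓▓▒▒▒▒▓▓▓▓▒▒▒▒▓▓▓▓▒▒▒            
▓▓▓▒▒▒▒▓▓▓▓▒▒▒▒▓▓▓▓▒▒▒▒▓▓▓▓▒▒▒            
▓▓▓▒▒▒▒▓▓▓▓▒▒▒▒▓▓▓▓▒▒▒▒▓▓▓▓▒▒▒            
▓▓▓▒▒▒▒▓▓▓▓▒▒▒▒▓▓▓▓▒▒▒▒▓▓▓▓▒▒▒            
▒▒▒▓▓▓▓▒▒▒▒▓▓▓▓▒▒▒▒▓▓▓▓▒▒▒▒▓▓▓            
▒▒▒▓▓▓▓▒▒▒▒▓▓▓▓▒▒▒▒▓▓▓▓▒▒▒▒▓▓▓            
▒▒▒▓▓▓▓▒▒▒▒▓▓▓▓▒▒▒▒▓▓▓▓▒▒▒▒▓▓▓            
▒▒▒▓▓▓▓▒▒▒▒▓▓▓▓▒▒▒▒▓▓▓▓▒▒▒▒▓▓▓            
▓▓▓▒▒▒▒▓▓▓▓▒▒▒▒▓▓▓▓▒▒▒▒▓▓▓▓▒▒▒            
▓▓▓▒▒▒▒▓▓▓▓▒▒▒▒▓▓▓▓▒▒▒▒▓▓▓▓▒▒▒            
▓▓▓▒▒▒▒▓▓▓▓▒▒▒▒▓▓▓▓▒▒▒▒▓▓▓▓▒▒▒            
▓▓▓▒▒▒▒▓▓▓▓▒▒▒▒▓▓▓▓▒▒▒▒▓▓▓▓▒▒▒            
▒▒▒▓▓▓▓▒▒▒▒▓▓▓▓▒▒▒▒▓▓▓▓▒▒▒▒▓▓▓            
▒▒▒▓▓▓▓▒▒▒▒▓▓▓▓▒▒▒▒▓▓▓▓▒▒▒▒▓▓▓            
▒▒▒▓▓▓▓▒▒▒▒▓▓▓▓▒▒▒▒▓▓▓▓▒▒▒▒▓▓▓            
▒▒▒▓▓▓▓▒▒▒▒▓▓▓▓▒▒▒▒▓▓▓▓▒▒▒▒▓▓▓            


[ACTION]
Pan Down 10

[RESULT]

▓▓▓▒▒▒▒▓▓▓▓▒▒▒▒▓▓▓▓▒▒▒▒▓▓▓▓▒▒▒            
▓▓▓▒▒▒▒▓▓▓▓▒▒▒▒▓▓▓▓▒▒▒▒▓▓▓▓▒▒▒            
▒▒▒▓▓▓▓▒▒▒▒▓▓▓▓▒▒▒▒▓▓▓▓▒▒▒▒▓▓▓            
▒▒▒▓▓▓▓▒▒▒▒▓▓▓▓▒▒▒▒▓▓▓▓▒▒▒▒▓▓▓            
▒▒▒▓▓▓▓▒▒▒▒▓▓▓▓▒▒▒▒▓▓▓▓▒▒▒▒▓▓▓            
▒▒▒▓▓▓▓▒▒▒▒▓▓▓▓▒▒▒▒▓▓▓▓▒▒▒▒▓▓▓            
                                          
                                          
                                          
                                          
                                          
                                          
                                          
                                          
                                          
                                          


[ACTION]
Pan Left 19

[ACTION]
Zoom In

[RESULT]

▓▓▓▓▓▓▓▓▒▒▒▒▒▒▒▒▓▓▓▓▓▓▓▓▒▒▒▒▒▒▒▒▓▓▓▓▓▓▓▓▒▒
▓▓▓▓▓▓▓▓▒▒▒▒▒▒▒▒▓▓▓▓▓▓▓▓▒▒▒▒▒▒▒▒▓▓▓▓▓▓▓▓▒▒
▓▓▓▓▓▓▓▓▒▒▒▒▒▒▒▒▓▓▓▓▓▓▓▓▒▒▒▒▒▒▒▒▓▓▓▓▓▓▓▓▒▒
▓▓▓▓▓▓▓▓▒▒▒▒▒▒▒▒▓▓▓▓▓▓▓▓▒▒▒▒▒▒▒▒▓▓▓▓▓▓▓▓▒▒
▓▓▓▓▓▓▓▓▒▒▒▒▒▒▒▒▓▓▓▓▓▓▓▓▒▒▒▒▒▒▒▒▓▓▓▓▓▓▓▓▒▒
▓▓▓▓▓▓▓▓▒▒▒▒▒▒▒▒▓▓▓▓▓▓▓▓▒▒▒▒▒▒▒▒▓▓▓▓▓▓▓▓▒▒
▒▒▒▒▒▒▒▒▓▓▓▓▓▓▓▓▒▒▒▒▒▒▒▒▓▓▓▓▓▓▓▓▒▒▒▒▒▒▒▒▓▓
▒▒▒▒▒▒▒▒▓▓▓▓▓▓▓▓▒▒▒▒▒▒▒▒▓▓▓▓▓▓▓▓▒▒▒▒▒▒▒▒▓▓
▒▒▒▒▒▒▒▒▓▓▓▓▓▓▓▓▒▒▒▒▒▒▒▒▓▓▓▓▓▓▓▓▒▒▒▒▒▒▒▒▓▓
▒▒▒▒▒▒▒▒▓▓▓▓▓▓▓▓▒▒▒▒▒▒▒▒▓▓▓▓▓▓▓▓▒▒▒▒▒▒▒▒▓▓
▒▒▒▒▒▒▒▒▓▓▓▓▓▓▓▓▒▒▒▒▒▒▒▒▓▓▓▓▓▓▓▓▒▒▒▒▒▒▒▒▓▓
▒▒▒▒▒▒▒▒▓▓▓▓▓▓▓▓▒▒▒▒▒▒▒▒▓▓▓▓▓▓▓▓▒▒▒▒▒▒▒▒▓▓
▒▒▒▒▒▒▒▒▓▓▓▓▓▓▓▓▒▒▒▒▒▒▒▒▓▓▓▓▓▓▓▓▒▒▒▒▒▒▒▒▓▓
▒▒▒▒▒▒▒▒▓▓▓▓▓▓▓▓▒▒▒▒▒▒▒▒▓▓▓▓▓▓▓▓▒▒▒▒▒▒▒▒▓▓
▓▓▓▓▓▓▓▓▒▒▒▒▒▒▒▒▓▓▓▓▓▓▓▓▒▒▒▒▒▒▒▒▓▓▓▓▓▓▓▓▒▒
▓▓▓▓▓▓▓▓▒▒▒▒▒▒▒▒▓▓▓▓▓▓▓▓▒▒▒▒▒▒▒▒▓▓▓▓▓▓▓▓▒▒


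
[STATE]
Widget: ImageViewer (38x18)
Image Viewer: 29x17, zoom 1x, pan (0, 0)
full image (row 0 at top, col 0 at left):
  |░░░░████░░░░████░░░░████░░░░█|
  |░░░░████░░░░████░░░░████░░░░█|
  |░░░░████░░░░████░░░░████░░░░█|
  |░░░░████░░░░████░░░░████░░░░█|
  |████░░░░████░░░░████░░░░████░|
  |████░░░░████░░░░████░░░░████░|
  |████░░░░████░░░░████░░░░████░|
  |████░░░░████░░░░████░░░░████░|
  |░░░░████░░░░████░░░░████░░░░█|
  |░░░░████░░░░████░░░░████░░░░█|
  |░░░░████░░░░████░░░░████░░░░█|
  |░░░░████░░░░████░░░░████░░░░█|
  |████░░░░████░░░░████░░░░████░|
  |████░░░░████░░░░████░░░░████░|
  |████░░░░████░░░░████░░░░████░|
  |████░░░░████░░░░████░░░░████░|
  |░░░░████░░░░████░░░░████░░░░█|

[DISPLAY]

░░░░████░░░░████░░░░████░░░░█         
░░░░████░░░░████░░░░████░░░░█         
░░░░████░░░░████░░░░████░░░░█         
░░░░████░░░░████░░░░████░░░░█         
████░░░░████░░░░████░░░░████░         
████░░░░████░░░░████░░░░████░         
████░░░░████░░░░████░░░░████░         
████░░░░████░░░░████░░░░████░         
░░░░████░░░░████░░░░████░░░░█         
░░░░████░░░░████░░░░████░░░░█         
░░░░████░░░░████░░░░████░░░░█         
░░░░████░░░░████░░░░████░░░░█         
████░░░░████░░░░████░░░░████░         
████░░░░████░░░░████░░░░████░         
████░░░░████░░░░████░░░░████░         
████░░░░████░░░░████░░░░████░         
░░░░████░░░░████░░░░████░░░░█         
                                      


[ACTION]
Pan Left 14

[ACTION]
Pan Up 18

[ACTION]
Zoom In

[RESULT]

░░░░░░░░████████░░░░░░░░████████░░░░░░
░░░░░░░░████████░░░░░░░░████████░░░░░░
░░░░░░░░████████░░░░░░░░████████░░░░░░
░░░░░░░░████████░░░░░░░░████████░░░░░░
░░░░░░░░████████░░░░░░░░████████░░░░░░
░░░░░░░░████████░░░░░░░░████████░░░░░░
░░░░░░░░████████░░░░░░░░████████░░░░░░
░░░░░░░░████████░░░░░░░░████████░░░░░░
████████░░░░░░░░████████░░░░░░░░██████
████████░░░░░░░░████████░░░░░░░░██████
████████░░░░░░░░████████░░░░░░░░██████
████████░░░░░░░░████████░░░░░░░░██████
████████░░░░░░░░████████░░░░░░░░██████
████████░░░░░░░░████████░░░░░░░░██████
████████░░░░░░░░████████░░░░░░░░██████
████████░░░░░░░░████████░░░░░░░░██████
░░░░░░░░████████░░░░░░░░████████░░░░░░
░░░░░░░░████████░░░░░░░░████████░░░░░░


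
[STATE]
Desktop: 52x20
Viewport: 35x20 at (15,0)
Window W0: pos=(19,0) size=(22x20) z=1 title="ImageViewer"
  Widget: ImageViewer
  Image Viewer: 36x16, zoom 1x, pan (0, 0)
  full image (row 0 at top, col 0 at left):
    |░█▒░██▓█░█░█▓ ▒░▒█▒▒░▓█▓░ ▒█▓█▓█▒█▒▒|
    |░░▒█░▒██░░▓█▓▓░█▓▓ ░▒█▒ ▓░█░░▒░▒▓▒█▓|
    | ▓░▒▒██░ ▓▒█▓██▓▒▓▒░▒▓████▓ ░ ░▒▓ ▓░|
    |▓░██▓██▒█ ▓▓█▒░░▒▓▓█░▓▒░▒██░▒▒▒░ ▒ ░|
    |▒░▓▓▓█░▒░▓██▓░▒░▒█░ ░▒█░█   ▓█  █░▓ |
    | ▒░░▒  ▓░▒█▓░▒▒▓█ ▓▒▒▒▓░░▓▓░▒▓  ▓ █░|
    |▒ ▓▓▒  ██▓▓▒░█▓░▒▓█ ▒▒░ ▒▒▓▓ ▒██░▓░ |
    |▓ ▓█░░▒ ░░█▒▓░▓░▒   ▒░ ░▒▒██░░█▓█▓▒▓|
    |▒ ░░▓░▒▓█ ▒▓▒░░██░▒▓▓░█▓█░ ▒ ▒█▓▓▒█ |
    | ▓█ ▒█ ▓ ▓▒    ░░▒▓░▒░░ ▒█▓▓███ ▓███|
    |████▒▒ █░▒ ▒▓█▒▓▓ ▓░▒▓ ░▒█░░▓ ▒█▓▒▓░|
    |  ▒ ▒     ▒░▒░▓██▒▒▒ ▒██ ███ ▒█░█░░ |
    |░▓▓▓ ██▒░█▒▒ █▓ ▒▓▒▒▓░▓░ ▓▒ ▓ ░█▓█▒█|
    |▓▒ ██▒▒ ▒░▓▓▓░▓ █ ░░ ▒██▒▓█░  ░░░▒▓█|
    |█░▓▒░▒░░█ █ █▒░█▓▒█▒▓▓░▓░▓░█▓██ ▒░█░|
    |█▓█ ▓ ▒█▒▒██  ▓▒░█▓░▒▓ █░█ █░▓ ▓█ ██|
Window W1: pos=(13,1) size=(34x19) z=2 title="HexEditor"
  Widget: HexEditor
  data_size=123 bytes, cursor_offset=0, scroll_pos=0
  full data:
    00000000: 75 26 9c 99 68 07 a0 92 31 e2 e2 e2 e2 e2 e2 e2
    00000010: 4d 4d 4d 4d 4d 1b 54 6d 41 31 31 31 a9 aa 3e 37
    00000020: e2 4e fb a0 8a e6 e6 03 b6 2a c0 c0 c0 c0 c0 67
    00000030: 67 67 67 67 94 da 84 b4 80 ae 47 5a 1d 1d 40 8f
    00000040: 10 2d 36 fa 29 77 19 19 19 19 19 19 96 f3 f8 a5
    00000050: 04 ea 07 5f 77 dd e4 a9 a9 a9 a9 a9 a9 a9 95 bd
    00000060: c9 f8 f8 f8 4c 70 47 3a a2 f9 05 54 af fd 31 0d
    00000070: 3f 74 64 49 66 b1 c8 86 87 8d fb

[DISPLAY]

    ┏━━━━━━━━━━━━━━━━━━━━┓         
━━━━━━━━━━━━━━━━━━━━━━━━━━━━━━━┓   
HexEditor                      ┃   
───────────────────────────────┨   
0000000  75 26 9c 99 68 07 a0 9┃   
0000010  4d 4d 4d 4d 4d 1b 54 6┃   
0000020  e2 4e fb a0 8a e6 e6 0┃   
0000030  67 67 67 67 94 da 84 b┃   
0000040  10 2d 36 fa 29 77 19 1┃   
0000050  04 ea 07 5f 77 dd e4 a┃   
0000060  c9 f8 f8 f8 4c 70 47 3┃   
0000070  3f 74 64 49 66 b1 c8 8┃   
                               ┃   
                               ┃   
                               ┃   
                               ┃   
                               ┃   
                               ┃   
                               ┃   
━━━━━━━━━━━━━━━━━━━━━━━━━━━━━━━┛   


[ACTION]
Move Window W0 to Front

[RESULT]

    ┏━━━━━━━━━━━━━━━━━━━━┓         
━━━━┃ ImageViewer        ┃━━━━━┓   
HexE┠────────────────────┨     ┃   
────┃░█▒░██▓█░█░█▓ ▒░▒█▒▒┃─────┨   
0000┃░░▒█░▒██░░▓█▓▓░█▓▓ ░┃ a0 9┃   
0000┃ ▓░▒▒██░ ▓▒█▓██▓▒▓▒░┃ 54 6┃   
0000┃▓░██▓██▒█ ▓▓█▒░░▒▓▓█┃ e6 0┃   
0000┃▒░▓▓▓█░▒░▓██▓░▒░▒█░ ┃ 84 b┃   
0000┃ ▒░░▒  ▓░▒█▓░▒▒▓█ ▓▒┃ 19 1┃   
0000┃▒ ▓▓▒  ██▓▓▒░█▓░▒▓█ ┃ e4 a┃   
0000┃▓ ▓█░░▒ ░░█▒▓░▓░▒   ┃ 47 3┃   
0000┃▒ ░░▓░▒▓█ ▒▓▒░░██░▒▓┃ c8 8┃   
    ┃ ▓█ ▒█ ▓ ▓▒    ░░▒▓░┃     ┃   
    ┃████▒▒ █░▒ ▒▓█▒▓▓ ▓░┃     ┃   
    ┃  ▒ ▒     ▒░▒░▓██▒▒▒┃     ┃   
    ┃░▓▓▓ ██▒░█▒▒ █▓ ▒▓▒▒┃     ┃   
    ┃▓▒ ██▒▒ ▒░▓▓▓░▓ █ ░░┃     ┃   
    ┃█░▓▒░▒░░█ █ █▒░█▓▒█▒┃     ┃   
    ┃█▓█ ▓ ▒█▒▒██  ▓▒░█▓░┃     ┃   
━━━━┗━━━━━━━━━━━━━━━━━━━━┛━━━━━┛   


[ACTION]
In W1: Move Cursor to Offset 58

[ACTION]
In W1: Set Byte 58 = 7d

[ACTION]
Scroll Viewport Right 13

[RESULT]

  ┏━━━━━━━━━━━━━━━━━━━━┓           
━━┃ ImageViewer        ┃━━━━━┓     
xE┠────────────────────┨     ┃     
──┃░█▒░██▓█░█░█▓ ▒░▒█▒▒┃─────┨     
00┃░░▒█░▒██░░▓█▓▓░█▓▓ ░┃ a0 9┃     
00┃ ▓░▒▒██░ ▓▒█▓██▓▒▓▒░┃ 54 6┃     
00┃▓░██▓██▒█ ▓▓█▒░░▒▓▓█┃ e6 0┃     
00┃▒░▓▓▓█░▒░▓██▓░▒░▒█░ ┃ 84 b┃     
00┃ ▒░░▒  ▓░▒█▓░▒▒▓█ ▓▒┃ 19 1┃     
00┃▒ ▓▓▒  ██▓▓▒░█▓░▒▓█ ┃ e4 a┃     
00┃▓ ▓█░░▒ ░░█▒▓░▓░▒   ┃ 47 3┃     
00┃▒ ░░▓░▒▓█ ▒▓▒░░██░▒▓┃ c8 8┃     
  ┃ ▓█ ▒█ ▓ ▓▒    ░░▒▓░┃     ┃     
  ┃████▒▒ █░▒ ▒▓█▒▓▓ ▓░┃     ┃     
  ┃  ▒ ▒     ▒░▒░▓██▒▒▒┃     ┃     
  ┃░▓▓▓ ██▒░█▒▒ █▓ ▒▓▒▒┃     ┃     
  ┃▓▒ ██▒▒ ▒░▓▓▓░▓ █ ░░┃     ┃     
  ┃█░▓▒░▒░░█ █ █▒░█▓▒█▒┃     ┃     
  ┃█▓█ ▓ ▒█▒▒██  ▓▒░█▓░┃     ┃     
━━┗━━━━━━━━━━━━━━━━━━━━┛━━━━━┛     


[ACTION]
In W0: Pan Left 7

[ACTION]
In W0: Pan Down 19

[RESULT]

  ┏━━━━━━━━━━━━━━━━━━━━┓           
━━┃ ImageViewer        ┃━━━━━┓     
xE┠────────────────────┨     ┃     
──┃                    ┃─────┨     
00┃                    ┃ a0 9┃     
00┃                    ┃ 54 6┃     
00┃                    ┃ e6 0┃     
00┃                    ┃ 84 b┃     
00┃                    ┃ 19 1┃     
00┃                    ┃ e4 a┃     
00┃                    ┃ 47 3┃     
00┃                    ┃ c8 8┃     
  ┃                    ┃     ┃     
  ┃                    ┃     ┃     
  ┃                    ┃     ┃     
  ┃                    ┃     ┃     
  ┃                    ┃     ┃     
  ┃                    ┃     ┃     
  ┃                    ┃     ┃     
━━┗━━━━━━━━━━━━━━━━━━━━┛━━━━━┛     


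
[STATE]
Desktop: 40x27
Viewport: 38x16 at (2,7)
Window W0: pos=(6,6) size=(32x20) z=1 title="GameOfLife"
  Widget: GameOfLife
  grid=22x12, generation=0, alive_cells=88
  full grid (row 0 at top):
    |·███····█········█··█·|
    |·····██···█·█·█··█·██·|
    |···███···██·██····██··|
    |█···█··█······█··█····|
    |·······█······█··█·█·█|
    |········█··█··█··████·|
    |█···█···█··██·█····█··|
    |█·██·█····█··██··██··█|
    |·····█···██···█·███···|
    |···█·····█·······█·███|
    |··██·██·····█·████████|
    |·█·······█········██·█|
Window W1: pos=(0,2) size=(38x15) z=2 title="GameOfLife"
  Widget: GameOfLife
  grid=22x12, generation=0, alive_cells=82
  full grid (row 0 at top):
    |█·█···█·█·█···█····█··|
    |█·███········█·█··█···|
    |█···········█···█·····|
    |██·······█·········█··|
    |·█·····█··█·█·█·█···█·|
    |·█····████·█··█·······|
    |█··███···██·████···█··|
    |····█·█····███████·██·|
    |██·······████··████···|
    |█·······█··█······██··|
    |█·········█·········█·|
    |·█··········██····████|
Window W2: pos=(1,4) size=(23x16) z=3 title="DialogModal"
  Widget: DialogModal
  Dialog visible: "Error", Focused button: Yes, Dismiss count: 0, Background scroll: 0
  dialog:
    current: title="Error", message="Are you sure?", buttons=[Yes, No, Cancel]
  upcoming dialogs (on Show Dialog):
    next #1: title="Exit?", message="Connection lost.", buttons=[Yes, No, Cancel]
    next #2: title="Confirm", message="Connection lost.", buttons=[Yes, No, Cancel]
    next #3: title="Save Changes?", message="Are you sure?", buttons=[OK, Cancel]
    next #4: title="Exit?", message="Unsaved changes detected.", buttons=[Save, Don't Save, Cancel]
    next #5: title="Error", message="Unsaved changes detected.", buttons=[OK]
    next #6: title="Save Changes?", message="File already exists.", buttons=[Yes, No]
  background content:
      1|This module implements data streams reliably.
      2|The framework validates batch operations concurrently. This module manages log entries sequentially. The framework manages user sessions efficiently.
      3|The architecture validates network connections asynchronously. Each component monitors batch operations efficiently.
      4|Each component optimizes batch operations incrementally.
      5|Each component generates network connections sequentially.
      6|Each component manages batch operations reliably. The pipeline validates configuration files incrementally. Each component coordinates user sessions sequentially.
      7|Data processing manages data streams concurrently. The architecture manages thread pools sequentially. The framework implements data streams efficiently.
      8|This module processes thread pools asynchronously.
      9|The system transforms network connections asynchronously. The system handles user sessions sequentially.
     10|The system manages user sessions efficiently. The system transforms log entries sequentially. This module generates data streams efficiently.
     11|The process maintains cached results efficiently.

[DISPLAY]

This module implement┃             ┃  
The framework validat┃             ┃  
The architecture vali┃             ┃  
Ea┌───────────────┐mi┃             ┃  
Ea│     Error     │ra┃             ┃  
Ea│ Are you sure? │ge┃             ┃  
Da│[Yes]  No   Can│ag┃             ┃  
Th└───────────────┘es┃             ┃  
The system transforms┃             ┃  
The system manages us┃━━━━━━━━━━━━━┛  
The process maintains┃██··█        ┃  
                     ┃██···        ┃  
━━━━━━━━━━━━━━━━━━━━━┛█·███        ┃  
    ┃··██·██·····█·████████        ┃  
    ┃·█·······█········██·█        ┃  
    ┃                              ┃  


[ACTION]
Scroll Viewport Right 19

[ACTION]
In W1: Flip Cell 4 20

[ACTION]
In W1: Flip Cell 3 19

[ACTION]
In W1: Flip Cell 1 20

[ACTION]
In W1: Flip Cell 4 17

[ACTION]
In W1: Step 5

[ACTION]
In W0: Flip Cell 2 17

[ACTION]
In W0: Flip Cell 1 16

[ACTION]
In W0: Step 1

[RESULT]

This module implement┃             ┃  
The framework validat┃             ┃  
The architecture vali┃             ┃  
Ea┌───────────────┐mi┃             ┃  
Ea│     Error     │ra┃             ┃  
Ea│ Are you sure? │ge┃             ┃  
Da│[Yes]  No   Can│ag┃             ┃  
Th└───────────────┘es┃             ┃  
The system transforms┃             ┃  
The system manages us┃━━━━━━━━━━━━━┛  
The process maintains┃··█··        ┃  
                     ┃····█        ┃  
━━━━━━━━━━━━━━━━━━━━━┛····█        ┃  
    ┃··███··········██·····        ┃  
    ┃··█············██····█        ┃  
    ┃                              ┃  
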